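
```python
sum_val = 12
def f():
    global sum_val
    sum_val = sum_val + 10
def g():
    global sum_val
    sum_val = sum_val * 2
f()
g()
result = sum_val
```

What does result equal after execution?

Step 1: sum_val = 12.
Step 2: f() adds 10: sum_val = 12 + 10 = 22.
Step 3: g() doubles: sum_val = 22 * 2 = 44.
Step 4: result = 44

The answer is 44.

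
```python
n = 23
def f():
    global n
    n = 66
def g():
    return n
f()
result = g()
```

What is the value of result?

Step 1: n = 23.
Step 2: f() sets global n = 66.
Step 3: g() reads global n = 66. result = 66

The answer is 66.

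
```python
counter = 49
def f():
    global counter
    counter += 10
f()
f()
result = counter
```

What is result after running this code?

Step 1: counter = 49.
Step 2: First f(): counter = 49 + 10 = 59.
Step 3: Second f(): counter = 59 + 10 = 69. result = 69

The answer is 69.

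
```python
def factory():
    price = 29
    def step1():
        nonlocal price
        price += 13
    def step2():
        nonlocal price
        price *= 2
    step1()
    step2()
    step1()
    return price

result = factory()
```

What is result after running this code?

Step 1: price = 29.
Step 2: step1(): price = 29 + 13 = 42.
Step 3: step2(): price = 42 * 2 = 84.
Step 4: step1(): price = 84 + 13 = 97. result = 97

The answer is 97.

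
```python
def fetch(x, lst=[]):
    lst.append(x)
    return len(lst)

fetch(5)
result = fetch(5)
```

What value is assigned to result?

Step 1: Mutable default list persists between calls.
Step 2: First call: lst = [5], len = 1. Second call: lst = [5, 5], len = 2.
Step 3: result = 2

The answer is 2.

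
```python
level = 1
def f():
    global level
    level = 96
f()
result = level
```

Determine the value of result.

Step 1: level = 1 globally.
Step 2: f() declares global level and sets it to 96.
Step 3: After f(), global level = 96. result = 96

The answer is 96.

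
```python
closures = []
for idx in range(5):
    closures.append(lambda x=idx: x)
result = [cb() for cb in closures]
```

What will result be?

Step 1: Default arg x=idx captures idx at each iteration.
Step 2: Each lambda has its own default: 0, 1, ..., 4.
Step 3: result = [0, 1, 2, 3, 4]

The answer is [0, 1, 2, 3, 4].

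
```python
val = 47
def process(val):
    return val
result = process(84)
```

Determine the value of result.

Step 1: Global val = 47.
Step 2: process(84) takes parameter val = 84, which shadows the global.
Step 3: result = 84

The answer is 84.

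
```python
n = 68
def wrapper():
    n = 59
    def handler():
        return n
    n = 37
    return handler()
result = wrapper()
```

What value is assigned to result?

Step 1: wrapper() sets n = 59, then later n = 37.
Step 2: handler() is called after n is reassigned to 37. Closures capture variables by reference, not by value.
Step 3: result = 37

The answer is 37.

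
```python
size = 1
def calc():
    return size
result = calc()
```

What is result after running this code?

Step 1: size = 1 is defined in the global scope.
Step 2: calc() looks up size. No local size exists, so Python checks the global scope via LEGB rule and finds size = 1.
Step 3: result = 1

The answer is 1.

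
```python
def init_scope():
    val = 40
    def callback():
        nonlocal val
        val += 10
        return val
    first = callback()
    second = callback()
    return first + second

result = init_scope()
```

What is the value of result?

Step 1: val starts at 40.
Step 2: First call: val = 40 + 10 = 50, returns 50.
Step 3: Second call: val = 50 + 10 = 60, returns 60.
Step 4: result = 50 + 60 = 110

The answer is 110.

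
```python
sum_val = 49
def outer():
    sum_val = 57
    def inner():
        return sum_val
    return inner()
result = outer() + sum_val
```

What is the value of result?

Step 1: Global sum_val = 49. outer() shadows with sum_val = 57.
Step 2: inner() returns enclosing sum_val = 57. outer() = 57.
Step 3: result = 57 + global sum_val (49) = 106

The answer is 106.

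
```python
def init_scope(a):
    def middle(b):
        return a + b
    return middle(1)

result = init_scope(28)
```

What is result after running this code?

Step 1: init_scope(28) passes a = 28.
Step 2: middle(1) has b = 1, reads a = 28 from enclosing.
Step 3: result = 28 + 1 = 29

The answer is 29.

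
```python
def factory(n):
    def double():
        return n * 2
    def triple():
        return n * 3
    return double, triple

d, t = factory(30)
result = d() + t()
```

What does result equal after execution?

Step 1: Both closures capture the same n = 30.
Step 2: d() = 30 * 2 = 60, t() = 30 * 3 = 90.
Step 3: result = 60 + 90 = 150

The answer is 150.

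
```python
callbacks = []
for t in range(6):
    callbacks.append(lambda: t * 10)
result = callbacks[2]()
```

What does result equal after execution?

Step 1: All lambdas reference the same variable t (late binding).
Step 2: After the loop, t = 5. Every lambda returns t * 10.
Step 3: callbacks[2]() = 5 * 10 = 50

The answer is 50.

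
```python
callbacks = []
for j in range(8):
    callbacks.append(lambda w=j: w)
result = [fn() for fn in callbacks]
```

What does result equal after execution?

Step 1: Default arg w=j captures j at each iteration.
Step 2: Each lambda has its own default: 0, 1, ..., 7.
Step 3: result = [0, 1, 2, 3, 4, 5, 6, 7]

The answer is [0, 1, 2, 3, 4, 5, 6, 7].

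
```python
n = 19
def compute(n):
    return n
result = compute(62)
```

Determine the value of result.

Step 1: Global n = 19.
Step 2: compute(62) takes parameter n = 62, which shadows the global.
Step 3: result = 62

The answer is 62.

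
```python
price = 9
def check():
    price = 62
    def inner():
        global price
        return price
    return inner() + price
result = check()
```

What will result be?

Step 1: Global price = 9. check() shadows with local price = 62.
Step 2: inner() uses global keyword, so inner() returns global price = 9.
Step 3: check() returns 9 + 62 = 71

The answer is 71.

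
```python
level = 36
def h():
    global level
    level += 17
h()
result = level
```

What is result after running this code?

Step 1: level = 36 globally.
Step 2: h() modifies global level: level += 17 = 53.
Step 3: result = 53

The answer is 53.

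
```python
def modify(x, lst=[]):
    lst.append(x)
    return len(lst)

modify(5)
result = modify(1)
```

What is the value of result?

Step 1: Mutable default list persists between calls.
Step 2: First call: lst = [5], len = 1. Second call: lst = [5, 1], len = 2.
Step 3: result = 2

The answer is 2.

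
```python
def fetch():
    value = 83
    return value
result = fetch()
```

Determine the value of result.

Step 1: fetch() defines value = 83 in its local scope.
Step 2: return value finds the local variable value = 83.
Step 3: result = 83

The answer is 83.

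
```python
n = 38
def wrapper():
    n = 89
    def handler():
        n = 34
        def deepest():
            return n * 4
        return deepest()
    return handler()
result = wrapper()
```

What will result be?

Step 1: deepest() looks up n through LEGB: not local, finds n = 34 in enclosing handler().
Step 2: Returns 34 * 4 = 136.
Step 3: result = 136

The answer is 136.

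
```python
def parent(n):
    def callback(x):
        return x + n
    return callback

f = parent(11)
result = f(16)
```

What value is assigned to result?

Step 1: parent(11) creates a closure that captures n = 11.
Step 2: f(16) calls the closure with x = 16, returning 16 + 11 = 27.
Step 3: result = 27

The answer is 27.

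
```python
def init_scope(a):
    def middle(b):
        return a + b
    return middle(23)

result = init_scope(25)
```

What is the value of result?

Step 1: init_scope(25) passes a = 25.
Step 2: middle(23) has b = 23, reads a = 25 from enclosing.
Step 3: result = 25 + 23 = 48

The answer is 48.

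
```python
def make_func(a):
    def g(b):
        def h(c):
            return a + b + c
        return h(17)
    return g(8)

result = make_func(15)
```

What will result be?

Step 1: a = 15, b = 8, c = 17 across three nested scopes.
Step 2: h() accesses all three via LEGB rule.
Step 3: result = 15 + 8 + 17 = 40

The answer is 40.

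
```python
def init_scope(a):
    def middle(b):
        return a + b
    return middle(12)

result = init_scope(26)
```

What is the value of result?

Step 1: init_scope(26) passes a = 26.
Step 2: middle(12) has b = 12, reads a = 26 from enclosing.
Step 3: result = 26 + 12 = 38

The answer is 38.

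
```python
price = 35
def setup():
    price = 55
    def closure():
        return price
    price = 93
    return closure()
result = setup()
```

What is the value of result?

Step 1: setup() sets price = 55, then later price = 93.
Step 2: closure() is called after price is reassigned to 93. Closures capture variables by reference, not by value.
Step 3: result = 93

The answer is 93.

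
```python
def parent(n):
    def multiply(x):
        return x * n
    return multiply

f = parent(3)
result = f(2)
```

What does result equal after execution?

Step 1: parent(3) returns multiply closure with n = 3.
Step 2: f(2) computes 2 * 3 = 6.
Step 3: result = 6

The answer is 6.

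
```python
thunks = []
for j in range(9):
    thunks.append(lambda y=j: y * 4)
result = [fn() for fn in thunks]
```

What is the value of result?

Step 1: Default arg y=j captures j at each iteration.
Step 2: thunks[k] has y defaulting to k, returns k * 4.
Step 3: result = [0, 4, 8, 12, 16, 20, 24, 28, 32]

The answer is [0, 4, 8, 12, 16, 20, 24, 28, 32].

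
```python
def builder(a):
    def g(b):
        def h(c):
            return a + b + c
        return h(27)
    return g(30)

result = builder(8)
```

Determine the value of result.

Step 1: a = 8, b = 30, c = 27 across three nested scopes.
Step 2: h() accesses all three via LEGB rule.
Step 3: result = 8 + 30 + 27 = 65

The answer is 65.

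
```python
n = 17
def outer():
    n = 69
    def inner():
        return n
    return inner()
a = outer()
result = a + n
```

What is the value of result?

Step 1: outer() has local n = 69. inner() reads from enclosing.
Step 2: outer() returns 69. Global n = 17 unchanged.
Step 3: result = 69 + 17 = 86

The answer is 86.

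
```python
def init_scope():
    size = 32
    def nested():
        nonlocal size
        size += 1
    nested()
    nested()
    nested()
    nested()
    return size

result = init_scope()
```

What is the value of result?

Step 1: size starts at 32.
Step 2: nested() is called 4 times, each adding 1.
Step 3: size = 32 + 1 * 4 = 36

The answer is 36.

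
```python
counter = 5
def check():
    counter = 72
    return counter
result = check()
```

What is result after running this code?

Step 1: Global counter = 5.
Step 2: check() creates local counter = 72, shadowing the global.
Step 3: Returns local counter = 72. result = 72

The answer is 72.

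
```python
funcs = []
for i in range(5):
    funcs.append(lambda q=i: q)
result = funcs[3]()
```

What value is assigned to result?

Step 1: Default argument q=i captures i's value at each iteration.
Step 2: funcs[3] captured q = 3 when i was 3.
Step 3: result = 3

The answer is 3.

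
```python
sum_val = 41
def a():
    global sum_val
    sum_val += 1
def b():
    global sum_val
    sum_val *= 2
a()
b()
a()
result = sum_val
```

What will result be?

Step 1: sum_val = 41.
Step 2: a(): sum_val = 41 + 1 = 42.
Step 3: b(): sum_val = 42 * 2 = 84.
Step 4: a(): sum_val = 84 + 1 = 85

The answer is 85.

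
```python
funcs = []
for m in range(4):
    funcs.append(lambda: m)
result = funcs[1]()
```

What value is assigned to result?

Step 1: The loop creates 4 lambdas, all referencing the same variable m.
Step 2: After the loop, m = 3 (final value).
Step 3: funcs[1]() looks up m at call time and finds 3. This is the late binding gotcha. result = 3

The answer is 3.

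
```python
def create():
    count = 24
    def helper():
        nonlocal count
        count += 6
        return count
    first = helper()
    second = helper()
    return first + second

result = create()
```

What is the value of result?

Step 1: count starts at 24.
Step 2: First call: count = 24 + 6 = 30, returns 30.
Step 3: Second call: count = 30 + 6 = 36, returns 36.
Step 4: result = 30 + 36 = 66

The answer is 66.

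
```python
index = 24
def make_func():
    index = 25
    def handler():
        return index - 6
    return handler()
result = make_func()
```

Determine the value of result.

Step 1: make_func() shadows global index with index = 25.
Step 2: handler() finds index = 25 in enclosing scope, computes 25 - 6 = 19.
Step 3: result = 19

The answer is 19.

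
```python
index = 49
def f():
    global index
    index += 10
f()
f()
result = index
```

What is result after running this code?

Step 1: index = 49.
Step 2: First f(): index = 49 + 10 = 59.
Step 3: Second f(): index = 59 + 10 = 69. result = 69

The answer is 69.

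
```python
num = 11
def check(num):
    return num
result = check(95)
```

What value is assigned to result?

Step 1: Global num = 11.
Step 2: check(95) takes parameter num = 95, which shadows the global.
Step 3: result = 95

The answer is 95.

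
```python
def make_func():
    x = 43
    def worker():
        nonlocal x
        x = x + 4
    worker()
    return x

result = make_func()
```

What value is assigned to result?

Step 1: make_func() sets x = 43.
Step 2: worker() uses nonlocal to modify x in make_func's scope: x = 43 + 4 = 47.
Step 3: make_func() returns the modified x = 47

The answer is 47.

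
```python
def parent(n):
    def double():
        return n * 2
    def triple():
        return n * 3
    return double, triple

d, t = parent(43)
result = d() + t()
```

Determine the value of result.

Step 1: Both closures capture the same n = 43.
Step 2: d() = 43 * 2 = 86, t() = 43 * 3 = 129.
Step 3: result = 86 + 129 = 215

The answer is 215.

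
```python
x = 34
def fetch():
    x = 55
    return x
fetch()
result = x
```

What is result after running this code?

Step 1: x = 34 globally.
Step 2: fetch() creates a LOCAL x = 55 (no global keyword!).
Step 3: The global x is unchanged. result = 34

The answer is 34.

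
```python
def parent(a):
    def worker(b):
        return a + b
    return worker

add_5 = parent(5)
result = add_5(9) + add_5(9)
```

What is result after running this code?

Step 1: add_5 captures a = 5.
Step 2: add_5(9) = 5 + 9 = 14, called twice.
Step 3: result = 14 + 14 = 28

The answer is 28.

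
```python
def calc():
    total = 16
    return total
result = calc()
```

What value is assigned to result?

Step 1: calc() defines total = 16 in its local scope.
Step 2: return total finds the local variable total = 16.
Step 3: result = 16

The answer is 16.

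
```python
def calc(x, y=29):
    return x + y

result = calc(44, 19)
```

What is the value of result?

Step 1: calc(44, 19) overrides default y with 19.
Step 2: Returns 44 + 19 = 63.
Step 3: result = 63

The answer is 63.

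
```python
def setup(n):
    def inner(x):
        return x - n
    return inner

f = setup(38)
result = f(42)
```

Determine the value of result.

Step 1: setup(38) creates a closure capturing n = 38.
Step 2: f(42) computes 42 - 38 = 4.
Step 3: result = 4

The answer is 4.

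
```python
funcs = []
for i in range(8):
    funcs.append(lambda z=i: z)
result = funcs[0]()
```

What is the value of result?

Step 1: Default argument z=i captures i's value at each iteration.
Step 2: funcs[0] captured z = 0 when i was 0.
Step 3: result = 0

The answer is 0.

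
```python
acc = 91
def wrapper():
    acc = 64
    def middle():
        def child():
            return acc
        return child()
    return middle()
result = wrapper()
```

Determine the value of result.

Step 1: wrapper() defines acc = 64. middle() and child() have no local acc.
Step 2: child() checks local (none), enclosing middle() (none), enclosing wrapper() and finds acc = 64.
Step 3: result = 64

The answer is 64.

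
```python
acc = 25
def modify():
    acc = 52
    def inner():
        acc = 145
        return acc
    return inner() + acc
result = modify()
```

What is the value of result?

Step 1: modify() has local acc = 52. inner() has local acc = 145.
Step 2: inner() returns its local acc = 145.
Step 3: modify() returns 145 + its own acc (52) = 197

The answer is 197.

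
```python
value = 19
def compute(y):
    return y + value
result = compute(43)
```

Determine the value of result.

Step 1: value = 19 is defined globally.
Step 2: compute(43) uses parameter y = 43 and looks up value from global scope = 19.
Step 3: result = 43 + 19 = 62

The answer is 62.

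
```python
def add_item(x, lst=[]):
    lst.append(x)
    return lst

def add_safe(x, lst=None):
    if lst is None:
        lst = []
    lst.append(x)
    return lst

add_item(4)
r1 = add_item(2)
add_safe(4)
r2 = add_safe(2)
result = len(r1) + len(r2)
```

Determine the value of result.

Step 1: add_item shares mutable default: after 2 calls, lst = [4, 2], len = 2.
Step 2: add_safe creates fresh list each time: r2 = [2], len = 1.
Step 3: result = 2 + 1 = 3

The answer is 3.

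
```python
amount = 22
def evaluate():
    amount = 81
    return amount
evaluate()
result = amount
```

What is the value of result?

Step 1: amount = 22 globally.
Step 2: evaluate() creates a LOCAL amount = 81 (no global keyword!).
Step 3: The global amount is unchanged. result = 22

The answer is 22.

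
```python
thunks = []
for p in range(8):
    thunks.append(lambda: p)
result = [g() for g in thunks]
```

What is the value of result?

Step 1: All 8 lambdas share the same variable p.
Step 2: After the loop, p = 7.
Step 3: Each call returns 7. result = [7, 7, 7, 7, 7, 7, 7, 7]

The answer is [7, 7, 7, 7, 7, 7, 7, 7].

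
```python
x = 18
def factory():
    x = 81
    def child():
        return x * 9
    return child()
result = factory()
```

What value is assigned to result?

Step 1: factory() shadows global x with x = 81.
Step 2: child() finds x = 81 in enclosing scope, computes 81 * 9 = 729.
Step 3: result = 729

The answer is 729.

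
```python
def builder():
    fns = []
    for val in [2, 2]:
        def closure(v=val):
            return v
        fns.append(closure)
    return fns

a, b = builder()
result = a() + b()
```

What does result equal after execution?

Step 1: Default argument v=val captures val at each iteration.
Step 2: a() returns 2 (captured at first iteration), b() returns 2 (captured at second).
Step 3: result = 2 + 2 = 4

The answer is 4.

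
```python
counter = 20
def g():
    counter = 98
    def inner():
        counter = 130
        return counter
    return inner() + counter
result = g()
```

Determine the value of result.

Step 1: g() has local counter = 98. inner() has local counter = 130.
Step 2: inner() returns its local counter = 130.
Step 3: g() returns 130 + its own counter (98) = 228

The answer is 228.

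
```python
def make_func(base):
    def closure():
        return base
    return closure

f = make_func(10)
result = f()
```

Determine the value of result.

Step 1: make_func(10) creates closure capturing base = 10.
Step 2: f() returns the captured base = 10.
Step 3: result = 10

The answer is 10.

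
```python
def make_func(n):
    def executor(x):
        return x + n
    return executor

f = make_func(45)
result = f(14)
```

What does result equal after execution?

Step 1: make_func(45) creates a closure that captures n = 45.
Step 2: f(14) calls the closure with x = 14, returning 14 + 45 = 59.
Step 3: result = 59

The answer is 59.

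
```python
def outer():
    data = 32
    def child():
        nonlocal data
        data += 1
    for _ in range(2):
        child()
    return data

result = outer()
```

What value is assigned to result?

Step 1: data = 32.
Step 2: child() is called 2 times in a loop, each adding 1 via nonlocal.
Step 3: data = 32 + 1 * 2 = 34

The answer is 34.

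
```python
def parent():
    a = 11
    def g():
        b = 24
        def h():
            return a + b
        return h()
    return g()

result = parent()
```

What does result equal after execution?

Step 1: parent() defines a = 11. g() defines b = 24.
Step 2: h() accesses both from enclosing scopes: a = 11, b = 24.
Step 3: result = 11 + 24 = 35

The answer is 35.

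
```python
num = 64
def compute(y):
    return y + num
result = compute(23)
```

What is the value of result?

Step 1: num = 64 is defined globally.
Step 2: compute(23) uses parameter y = 23 and looks up num from global scope = 64.
Step 3: result = 23 + 64 = 87

The answer is 87.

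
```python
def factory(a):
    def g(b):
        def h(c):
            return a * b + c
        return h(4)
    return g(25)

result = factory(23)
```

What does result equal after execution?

Step 1: a = 23, b = 25, c = 4.
Step 2: h() computes a * b + c = 23 * 25 + 4 = 579.
Step 3: result = 579

The answer is 579.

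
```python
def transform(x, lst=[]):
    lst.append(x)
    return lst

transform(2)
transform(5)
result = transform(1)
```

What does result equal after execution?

Step 1: Mutable default argument gotcha! The list [] is created once.
Step 2: Each call appends to the SAME list: [2], [2, 5], [2, 5, 1].
Step 3: result = [2, 5, 1]

The answer is [2, 5, 1].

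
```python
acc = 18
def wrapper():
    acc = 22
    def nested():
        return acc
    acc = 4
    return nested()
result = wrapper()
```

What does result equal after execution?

Step 1: wrapper() sets acc = 22, then later acc = 4.
Step 2: nested() is called after acc is reassigned to 4. Closures capture variables by reference, not by value.
Step 3: result = 4

The answer is 4.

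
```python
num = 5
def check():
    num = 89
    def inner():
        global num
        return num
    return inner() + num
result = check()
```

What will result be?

Step 1: Global num = 5. check() shadows with local num = 89.
Step 2: inner() uses global keyword, so inner() returns global num = 5.
Step 3: check() returns 5 + 89 = 94

The answer is 94.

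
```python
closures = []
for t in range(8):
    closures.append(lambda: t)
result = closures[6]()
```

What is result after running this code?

Step 1: The loop creates 8 lambdas, all referencing the same variable t.
Step 2: After the loop, t = 7 (final value).
Step 3: closures[6]() looks up t at call time and finds 7. This is the late binding gotcha. result = 7

The answer is 7.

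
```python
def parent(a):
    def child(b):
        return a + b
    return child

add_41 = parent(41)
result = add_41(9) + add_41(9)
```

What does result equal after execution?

Step 1: add_41 captures a = 41.
Step 2: add_41(9) = 41 + 9 = 50, called twice.
Step 3: result = 50 + 50 = 100

The answer is 100.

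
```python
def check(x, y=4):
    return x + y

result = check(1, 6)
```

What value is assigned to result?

Step 1: check(1, 6) overrides default y with 6.
Step 2: Returns 1 + 6 = 7.
Step 3: result = 7

The answer is 7.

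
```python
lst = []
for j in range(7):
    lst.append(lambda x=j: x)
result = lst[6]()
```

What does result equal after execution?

Step 1: Default argument x=j captures j's value at each iteration.
Step 2: lst[6] captured x = 6 when j was 6.
Step 3: result = 6

The answer is 6.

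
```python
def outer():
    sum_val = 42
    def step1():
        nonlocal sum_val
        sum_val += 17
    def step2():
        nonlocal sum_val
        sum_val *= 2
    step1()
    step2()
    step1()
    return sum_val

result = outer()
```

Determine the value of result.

Step 1: sum_val = 42.
Step 2: step1(): sum_val = 42 + 17 = 59.
Step 3: step2(): sum_val = 59 * 2 = 118.
Step 4: step1(): sum_val = 118 + 17 = 135. result = 135

The answer is 135.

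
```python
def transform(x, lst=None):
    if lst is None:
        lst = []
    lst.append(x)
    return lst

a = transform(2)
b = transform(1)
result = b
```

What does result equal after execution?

Step 1: None default with guard creates a NEW list each call.
Step 2: a = [2] (fresh list). b = [1] (another fresh list).
Step 3: result = [1] (this is the fix for mutable default)

The answer is [1].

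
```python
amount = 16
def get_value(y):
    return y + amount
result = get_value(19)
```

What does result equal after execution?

Step 1: amount = 16 is defined globally.
Step 2: get_value(19) uses parameter y = 19 and looks up amount from global scope = 16.
Step 3: result = 19 + 16 = 35

The answer is 35.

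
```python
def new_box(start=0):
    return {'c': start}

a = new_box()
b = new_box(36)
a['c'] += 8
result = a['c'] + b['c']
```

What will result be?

Step 1: new_box() returns a new dict each call (immutable default 0).
Step 2: a = {'c': 0}, b = {'c': 36}.
Step 3: a['c'] += 8 = 8. result = 8 + 36 = 44

The answer is 44.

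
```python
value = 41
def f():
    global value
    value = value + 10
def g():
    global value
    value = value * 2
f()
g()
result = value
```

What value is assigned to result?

Step 1: value = 41.
Step 2: f() adds 10: value = 41 + 10 = 51.
Step 3: g() doubles: value = 51 * 2 = 102.
Step 4: result = 102

The answer is 102.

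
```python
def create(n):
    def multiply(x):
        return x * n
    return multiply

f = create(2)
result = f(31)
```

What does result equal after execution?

Step 1: create(2) returns multiply closure with n = 2.
Step 2: f(31) computes 31 * 2 = 62.
Step 3: result = 62

The answer is 62.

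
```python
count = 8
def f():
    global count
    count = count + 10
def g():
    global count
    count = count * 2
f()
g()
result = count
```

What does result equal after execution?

Step 1: count = 8.
Step 2: f() adds 10: count = 8 + 10 = 18.
Step 3: g() doubles: count = 18 * 2 = 36.
Step 4: result = 36

The answer is 36.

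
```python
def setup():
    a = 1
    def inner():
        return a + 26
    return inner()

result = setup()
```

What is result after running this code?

Step 1: setup() defines a = 1.
Step 2: inner() reads a = 1 from enclosing scope, returns 1 + 26 = 27.
Step 3: result = 27

The answer is 27.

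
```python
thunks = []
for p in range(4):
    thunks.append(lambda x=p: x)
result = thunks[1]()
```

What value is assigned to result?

Step 1: Default argument x=p captures p's value at each iteration.
Step 2: thunks[1] captured x = 1 when p was 1.
Step 3: result = 1

The answer is 1.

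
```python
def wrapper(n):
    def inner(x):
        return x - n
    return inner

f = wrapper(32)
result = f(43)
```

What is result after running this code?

Step 1: wrapper(32) creates a closure capturing n = 32.
Step 2: f(43) computes 43 - 32 = 11.
Step 3: result = 11

The answer is 11.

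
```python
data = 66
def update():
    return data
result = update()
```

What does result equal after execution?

Step 1: data = 66 is defined in the global scope.
Step 2: update() looks up data. No local data exists, so Python checks the global scope via LEGB rule and finds data = 66.
Step 3: result = 66

The answer is 66.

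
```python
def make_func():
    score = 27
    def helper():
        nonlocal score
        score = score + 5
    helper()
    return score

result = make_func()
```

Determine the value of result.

Step 1: make_func() sets score = 27.
Step 2: helper() uses nonlocal to modify score in make_func's scope: score = 27 + 5 = 32.
Step 3: make_func() returns the modified score = 32

The answer is 32.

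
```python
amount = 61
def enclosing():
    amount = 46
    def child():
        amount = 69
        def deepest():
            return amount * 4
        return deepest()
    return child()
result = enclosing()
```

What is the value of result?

Step 1: deepest() looks up amount through LEGB: not local, finds amount = 69 in enclosing child().
Step 2: Returns 69 * 4 = 276.
Step 3: result = 276

The answer is 276.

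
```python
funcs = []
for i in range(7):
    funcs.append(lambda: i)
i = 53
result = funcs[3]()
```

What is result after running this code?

Step 1: Lambdas capture the variable i by reference, not by value.
Step 2: After the loop, i is reassigned to 53.
Step 3: funcs[3]() looks up the current i = 53. result = 53

The answer is 53.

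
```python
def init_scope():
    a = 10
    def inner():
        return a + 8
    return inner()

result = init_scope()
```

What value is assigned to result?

Step 1: init_scope() defines a = 10.
Step 2: inner() reads a = 10 from enclosing scope, returns 10 + 8 = 18.
Step 3: result = 18

The answer is 18.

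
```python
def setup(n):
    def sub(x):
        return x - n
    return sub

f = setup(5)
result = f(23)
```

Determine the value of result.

Step 1: setup(5) creates a closure capturing n = 5.
Step 2: f(23) computes 23 - 5 = 18.
Step 3: result = 18

The answer is 18.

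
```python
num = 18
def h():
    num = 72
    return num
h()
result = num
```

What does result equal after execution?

Step 1: Global num = 18.
Step 2: h() creates local num = 72 (shadow, not modification).
Step 3: After h() returns, global num is unchanged. result = 18

The answer is 18.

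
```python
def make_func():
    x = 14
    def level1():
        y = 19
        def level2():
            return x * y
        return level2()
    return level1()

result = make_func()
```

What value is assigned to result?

Step 1: x = 14 in make_func. y = 19 in level1.
Step 2: level2() reads x = 14 and y = 19 from enclosing scopes.
Step 3: result = 14 * 19 = 266

The answer is 266.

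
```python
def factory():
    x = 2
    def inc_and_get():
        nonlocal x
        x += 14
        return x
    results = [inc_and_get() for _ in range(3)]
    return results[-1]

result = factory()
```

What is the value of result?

Step 1: x = 2.
Step 2: Three calls to inc_and_get(), each adding 14.
Step 3: Last value = 2 + 14 * 3 = 44

The answer is 44.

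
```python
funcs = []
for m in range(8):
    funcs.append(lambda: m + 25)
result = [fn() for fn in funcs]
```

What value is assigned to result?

Step 1: All lambdas capture m by reference. After the loop, m = 7.
Step 2: Each call returns 7 + 25 = 32.
Step 3: result = [32, 32, 32, 32, 32, 32, 32, 32]

The answer is [32, 32, 32, 32, 32, 32, 32, 32].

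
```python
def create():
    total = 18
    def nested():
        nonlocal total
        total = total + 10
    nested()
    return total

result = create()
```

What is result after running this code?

Step 1: create() sets total = 18.
Step 2: nested() uses nonlocal to modify total in create's scope: total = 18 + 10 = 28.
Step 3: create() returns the modified total = 28

The answer is 28.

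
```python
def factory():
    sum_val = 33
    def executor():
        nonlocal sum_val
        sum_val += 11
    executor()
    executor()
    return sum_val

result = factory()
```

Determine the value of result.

Step 1: sum_val starts at 33.
Step 2: executor() is called 2 times, each adding 11.
Step 3: sum_val = 33 + 11 * 2 = 55

The answer is 55.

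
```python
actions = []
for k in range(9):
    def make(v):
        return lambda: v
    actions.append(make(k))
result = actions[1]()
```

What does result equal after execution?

Step 1: make(k) creates a new scope capturing v = k at call time.
Step 2: actions[1] = make(1), so its lambda captures v = 1.
Step 3: result = 1 (closure factory fixes late binding)

The answer is 1.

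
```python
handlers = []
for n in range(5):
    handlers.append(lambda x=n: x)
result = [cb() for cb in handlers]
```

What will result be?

Step 1: Default arg x=n captures n at each iteration.
Step 2: Each lambda has its own default: 0, 1, ..., 4.
Step 3: result = [0, 1, 2, 3, 4]

The answer is [0, 1, 2, 3, 4].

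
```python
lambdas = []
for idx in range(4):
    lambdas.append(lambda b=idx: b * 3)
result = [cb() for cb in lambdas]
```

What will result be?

Step 1: Default arg b=idx captures idx at each iteration.
Step 2: lambdas[k] has b defaulting to k, returns k * 3.
Step 3: result = [0, 3, 6, 9]

The answer is [0, 3, 6, 9].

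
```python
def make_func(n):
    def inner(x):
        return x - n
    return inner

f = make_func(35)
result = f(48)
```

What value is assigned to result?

Step 1: make_func(35) creates a closure capturing n = 35.
Step 2: f(48) computes 48 - 35 = 13.
Step 3: result = 13

The answer is 13.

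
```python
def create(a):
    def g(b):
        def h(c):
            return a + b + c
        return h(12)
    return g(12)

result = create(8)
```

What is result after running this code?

Step 1: a = 8, b = 12, c = 12 across three nested scopes.
Step 2: h() accesses all three via LEGB rule.
Step 3: result = 8 + 12 + 12 = 32

The answer is 32.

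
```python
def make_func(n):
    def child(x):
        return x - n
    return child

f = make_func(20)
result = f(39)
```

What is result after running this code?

Step 1: make_func(20) creates a closure capturing n = 20.
Step 2: f(39) computes 39 - 20 = 19.
Step 3: result = 19

The answer is 19.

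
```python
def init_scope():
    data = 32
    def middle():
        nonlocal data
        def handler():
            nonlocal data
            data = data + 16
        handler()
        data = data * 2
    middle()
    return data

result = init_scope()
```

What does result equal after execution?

Step 1: data = 32.
Step 2: handler() adds 16: data = 32 + 16 = 48.
Step 3: middle() doubles: data = 48 * 2 = 96.
Step 4: result = 96

The answer is 96.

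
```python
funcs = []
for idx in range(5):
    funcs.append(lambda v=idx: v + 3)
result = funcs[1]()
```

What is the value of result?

Step 1: Default argument v=idx captures idx's value at definition time.
Step 2: funcs[1] was defined when idx = 1, so v defaults to 1.
Step 3: result = 1 + 3 = 4 (default arg fixes the late binding issue)

The answer is 4.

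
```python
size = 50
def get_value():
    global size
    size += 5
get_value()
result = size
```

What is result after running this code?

Step 1: size = 50 globally.
Step 2: get_value() modifies global size: size += 5 = 55.
Step 3: result = 55

The answer is 55.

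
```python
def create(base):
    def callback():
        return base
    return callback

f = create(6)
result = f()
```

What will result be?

Step 1: create(6) creates closure capturing base = 6.
Step 2: f() returns the captured base = 6.
Step 3: result = 6

The answer is 6.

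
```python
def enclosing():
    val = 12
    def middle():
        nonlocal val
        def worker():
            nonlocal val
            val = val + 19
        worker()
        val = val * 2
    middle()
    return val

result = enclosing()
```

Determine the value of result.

Step 1: val = 12.
Step 2: worker() adds 19: val = 12 + 19 = 31.
Step 3: middle() doubles: val = 31 * 2 = 62.
Step 4: result = 62

The answer is 62.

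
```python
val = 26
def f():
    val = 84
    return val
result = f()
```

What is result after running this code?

Step 1: Global val = 26.
Step 2: f() creates local val = 84, shadowing the global.
Step 3: Returns local val = 84. result = 84

The answer is 84.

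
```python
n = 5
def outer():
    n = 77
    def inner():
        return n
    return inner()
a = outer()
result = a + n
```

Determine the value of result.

Step 1: outer() has local n = 77. inner() reads from enclosing.
Step 2: outer() returns 77. Global n = 5 unchanged.
Step 3: result = 77 + 5 = 82

The answer is 82.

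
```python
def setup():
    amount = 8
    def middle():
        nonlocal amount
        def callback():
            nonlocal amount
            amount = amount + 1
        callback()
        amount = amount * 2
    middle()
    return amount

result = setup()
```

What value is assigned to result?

Step 1: amount = 8.
Step 2: callback() adds 1: amount = 8 + 1 = 9.
Step 3: middle() doubles: amount = 9 * 2 = 18.
Step 4: result = 18

The answer is 18.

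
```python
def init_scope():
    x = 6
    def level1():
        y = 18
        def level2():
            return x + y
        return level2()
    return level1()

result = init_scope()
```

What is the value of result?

Step 1: x = 6 in init_scope. y = 18 in level1.
Step 2: level2() reads x = 6 and y = 18 from enclosing scopes.
Step 3: result = 6 + 18 = 24

The answer is 24.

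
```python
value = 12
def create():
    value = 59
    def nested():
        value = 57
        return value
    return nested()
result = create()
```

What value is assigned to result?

Step 1: Three scopes define value: global (12), create (59), nested (57).
Step 2: nested() has its own local value = 57, which shadows both enclosing and global.
Step 3: result = 57 (local wins in LEGB)

The answer is 57.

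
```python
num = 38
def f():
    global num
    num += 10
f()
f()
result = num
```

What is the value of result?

Step 1: num = 38.
Step 2: First f(): num = 38 + 10 = 48.
Step 3: Second f(): num = 48 + 10 = 58. result = 58

The answer is 58.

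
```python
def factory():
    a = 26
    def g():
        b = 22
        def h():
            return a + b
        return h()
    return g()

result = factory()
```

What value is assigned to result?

Step 1: factory() defines a = 26. g() defines b = 22.
Step 2: h() accesses both from enclosing scopes: a = 26, b = 22.
Step 3: result = 26 + 22 = 48

The answer is 48.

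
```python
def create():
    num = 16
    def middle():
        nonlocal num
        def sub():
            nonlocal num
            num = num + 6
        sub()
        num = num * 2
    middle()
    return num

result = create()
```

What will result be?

Step 1: num = 16.
Step 2: sub() adds 6: num = 16 + 6 = 22.
Step 3: middle() doubles: num = 22 * 2 = 44.
Step 4: result = 44

The answer is 44.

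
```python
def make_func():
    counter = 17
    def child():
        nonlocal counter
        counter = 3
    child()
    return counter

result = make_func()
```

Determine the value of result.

Step 1: make_func() sets counter = 17.
Step 2: child() uses nonlocal to reassign counter = 3.
Step 3: result = 3

The answer is 3.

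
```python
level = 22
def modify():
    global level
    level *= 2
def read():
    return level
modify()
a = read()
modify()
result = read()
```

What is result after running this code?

Step 1: level = 22.
Step 2: First modify(): level = 22 * 2 = 44.
Step 3: Second modify(): level = 44 * 2 = 88.
Step 4: read() returns 88

The answer is 88.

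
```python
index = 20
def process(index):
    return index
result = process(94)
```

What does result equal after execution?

Step 1: Global index = 20.
Step 2: process(94) takes parameter index = 94, which shadows the global.
Step 3: result = 94

The answer is 94.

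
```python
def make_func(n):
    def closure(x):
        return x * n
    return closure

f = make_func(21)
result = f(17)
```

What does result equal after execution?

Step 1: make_func(21) creates a closure capturing n = 21.
Step 2: f(17) computes 17 * 21 = 357.
Step 3: result = 357

The answer is 357.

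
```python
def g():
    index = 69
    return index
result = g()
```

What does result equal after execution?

Step 1: g() defines index = 69 in its local scope.
Step 2: return index finds the local variable index = 69.
Step 3: result = 69

The answer is 69.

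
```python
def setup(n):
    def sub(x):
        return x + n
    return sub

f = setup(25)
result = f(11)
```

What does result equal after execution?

Step 1: setup(25) creates a closure that captures n = 25.
Step 2: f(11) calls the closure with x = 11, returning 11 + 25 = 36.
Step 3: result = 36

The answer is 36.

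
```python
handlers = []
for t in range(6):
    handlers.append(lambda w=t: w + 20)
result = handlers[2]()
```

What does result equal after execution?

Step 1: Default argument w=t captures t's value at definition time.
Step 2: handlers[2] was defined when t = 2, so w defaults to 2.
Step 3: result = 2 + 20 = 22 (default arg fixes the late binding issue)

The answer is 22.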